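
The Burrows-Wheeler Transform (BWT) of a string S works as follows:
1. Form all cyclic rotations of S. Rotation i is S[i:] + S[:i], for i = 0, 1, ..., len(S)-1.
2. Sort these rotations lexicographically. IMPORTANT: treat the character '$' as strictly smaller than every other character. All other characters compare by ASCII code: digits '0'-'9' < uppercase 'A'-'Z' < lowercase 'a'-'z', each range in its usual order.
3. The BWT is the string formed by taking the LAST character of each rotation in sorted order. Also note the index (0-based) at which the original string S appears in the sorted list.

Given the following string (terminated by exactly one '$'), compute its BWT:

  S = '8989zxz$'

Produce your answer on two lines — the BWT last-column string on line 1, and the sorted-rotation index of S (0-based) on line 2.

All 8 rotations (rotation i = S[i:]+S[:i]):
  rot[0] = 8989zxz$
  rot[1] = 989zxz$8
  rot[2] = 89zxz$89
  rot[3] = 9zxz$898
  rot[4] = zxz$8989
  rot[5] = xz$8989z
  rot[6] = z$8989zx
  rot[7] = $8989zxz
Sorted (with $ < everything):
  sorted[0] = $8989zxz  (last char: 'z')
  sorted[1] = 8989zxz$  (last char: '$')
  sorted[2] = 89zxz$89  (last char: '9')
  sorted[3] = 989zxz$8  (last char: '8')
  sorted[4] = 9zxz$898  (last char: '8')
  sorted[5] = xz$8989z  (last char: 'z')
  sorted[6] = z$8989zx  (last char: 'x')
  sorted[7] = zxz$8989  (last char: '9')
Last column: z$988zx9
Original string S is at sorted index 1

Answer: z$988zx9
1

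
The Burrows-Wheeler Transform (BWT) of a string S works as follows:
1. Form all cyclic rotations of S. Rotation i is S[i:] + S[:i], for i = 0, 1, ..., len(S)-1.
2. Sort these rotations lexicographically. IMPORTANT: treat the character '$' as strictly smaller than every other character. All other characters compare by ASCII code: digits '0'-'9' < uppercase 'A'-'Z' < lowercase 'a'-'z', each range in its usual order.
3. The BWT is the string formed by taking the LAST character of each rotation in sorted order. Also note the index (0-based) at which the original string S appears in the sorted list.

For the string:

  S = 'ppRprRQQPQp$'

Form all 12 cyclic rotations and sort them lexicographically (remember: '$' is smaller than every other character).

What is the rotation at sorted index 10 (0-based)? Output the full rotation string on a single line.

All 12 rotations (rotation i = S[i:]+S[:i]):
  rot[0] = ppRprRQQPQp$
  rot[1] = pRprRQQPQp$p
  rot[2] = RprRQQPQp$pp
  rot[3] = prRQQPQp$ppR
  rot[4] = rRQQPQp$ppRp
  rot[5] = RQQPQp$ppRpr
  rot[6] = QQPQp$ppRprR
  rot[7] = QPQp$ppRprRQ
  rot[8] = PQp$ppRprRQQ
  rot[9] = Qp$ppRprRQQP
  rot[10] = p$ppRprRQQPQ
  rot[11] = $ppRprRQQPQp
Sorted (with $ < everything):
  sorted[0] = $ppRprRQQPQp
  sorted[1] = PQp$ppRprRQQ
  sorted[2] = QPQp$ppRprRQ
  sorted[3] = QQPQp$ppRprR
  sorted[4] = Qp$ppRprRQQP
  sorted[5] = RQQPQp$ppRpr
  sorted[6] = RprRQQPQp$pp
  sorted[7] = p$ppRprRQQPQ
  sorted[8] = pRprRQQPQp$p
  sorted[9] = ppRprRQQPQp$
  sorted[10] = prRQQPQp$ppR
  sorted[11] = rRQQPQp$ppRp
sorted[10] = prRQQPQp$ppR

Answer: prRQQPQp$ppR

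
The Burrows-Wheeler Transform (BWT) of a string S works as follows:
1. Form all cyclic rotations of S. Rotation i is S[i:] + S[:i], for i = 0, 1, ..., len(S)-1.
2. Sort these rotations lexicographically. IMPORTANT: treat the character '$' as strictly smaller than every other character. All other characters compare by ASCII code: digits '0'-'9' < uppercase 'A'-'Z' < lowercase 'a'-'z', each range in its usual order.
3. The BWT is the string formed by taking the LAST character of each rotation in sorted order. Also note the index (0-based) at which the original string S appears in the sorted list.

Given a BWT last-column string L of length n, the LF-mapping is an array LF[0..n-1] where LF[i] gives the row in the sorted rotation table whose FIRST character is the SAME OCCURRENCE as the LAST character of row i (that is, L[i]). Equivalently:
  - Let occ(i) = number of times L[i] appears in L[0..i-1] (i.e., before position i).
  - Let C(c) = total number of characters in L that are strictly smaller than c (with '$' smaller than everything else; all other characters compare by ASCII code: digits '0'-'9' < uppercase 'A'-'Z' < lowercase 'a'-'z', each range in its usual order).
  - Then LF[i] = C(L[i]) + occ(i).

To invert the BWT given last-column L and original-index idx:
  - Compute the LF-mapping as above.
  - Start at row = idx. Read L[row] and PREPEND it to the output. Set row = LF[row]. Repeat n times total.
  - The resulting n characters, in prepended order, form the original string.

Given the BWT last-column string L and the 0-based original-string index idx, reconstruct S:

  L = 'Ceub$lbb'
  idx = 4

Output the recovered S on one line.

LF mapping: 1 5 7 2 0 6 3 4
Walk LF starting at row 4, prepending L[row]:
  step 1: row=4, L[4]='$', prepend. Next row=LF[4]=0
  step 2: row=0, L[0]='C', prepend. Next row=LF[0]=1
  step 3: row=1, L[1]='e', prepend. Next row=LF[1]=5
  step 4: row=5, L[5]='l', prepend. Next row=LF[5]=6
  step 5: row=6, L[6]='b', prepend. Next row=LF[6]=3
  step 6: row=3, L[3]='b', prepend. Next row=LF[3]=2
  step 7: row=2, L[2]='u', prepend. Next row=LF[2]=7
  step 8: row=7, L[7]='b', prepend. Next row=LF[7]=4
Reversed output: bubbleC$

Answer: bubbleC$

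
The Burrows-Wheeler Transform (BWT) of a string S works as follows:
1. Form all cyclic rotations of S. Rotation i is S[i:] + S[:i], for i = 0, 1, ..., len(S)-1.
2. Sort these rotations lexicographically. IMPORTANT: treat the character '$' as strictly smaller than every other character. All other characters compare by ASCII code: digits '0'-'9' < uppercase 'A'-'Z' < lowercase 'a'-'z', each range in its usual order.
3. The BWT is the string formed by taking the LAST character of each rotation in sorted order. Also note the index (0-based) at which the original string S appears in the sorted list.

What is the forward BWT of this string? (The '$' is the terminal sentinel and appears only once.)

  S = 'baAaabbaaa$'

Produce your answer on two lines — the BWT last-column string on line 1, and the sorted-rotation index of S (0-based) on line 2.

All 11 rotations (rotation i = S[i:]+S[:i]):
  rot[0] = baAaabbaaa$
  rot[1] = aAaabbaaa$b
  rot[2] = Aaabbaaa$ba
  rot[3] = aabbaaa$baA
  rot[4] = abbaaa$baAa
  rot[5] = bbaaa$baAaa
  rot[6] = baaa$baAaab
  rot[7] = aaa$baAaabb
  rot[8] = aa$baAaabba
  rot[9] = a$baAaabbaa
  rot[10] = $baAaabbaaa
Sorted (with $ < everything):
  sorted[0] = $baAaabbaaa  (last char: 'a')
  sorted[1] = Aaabbaaa$ba  (last char: 'a')
  sorted[2] = a$baAaabbaa  (last char: 'a')
  sorted[3] = aAaabbaaa$b  (last char: 'b')
  sorted[4] = aa$baAaabba  (last char: 'a')
  sorted[5] = aaa$baAaabb  (last char: 'b')
  sorted[6] = aabbaaa$baA  (last char: 'A')
  sorted[7] = abbaaa$baAa  (last char: 'a')
  sorted[8] = baAaabbaaa$  (last char: '$')
  sorted[9] = baaa$baAaab  (last char: 'b')
  sorted[10] = bbaaa$baAaa  (last char: 'a')
Last column: aaababAa$ba
Original string S is at sorted index 8

Answer: aaababAa$ba
8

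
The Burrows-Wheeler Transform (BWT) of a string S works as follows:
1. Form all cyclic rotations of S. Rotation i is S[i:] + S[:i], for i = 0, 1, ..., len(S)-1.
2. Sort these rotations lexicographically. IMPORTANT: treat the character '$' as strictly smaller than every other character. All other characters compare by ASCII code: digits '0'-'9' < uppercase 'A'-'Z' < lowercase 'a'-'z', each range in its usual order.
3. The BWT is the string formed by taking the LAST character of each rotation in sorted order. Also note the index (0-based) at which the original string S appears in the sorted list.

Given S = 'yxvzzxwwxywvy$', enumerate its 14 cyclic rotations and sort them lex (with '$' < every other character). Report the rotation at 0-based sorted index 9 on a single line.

All 14 rotations (rotation i = S[i:]+S[:i]):
  rot[0] = yxvzzxwwxywvy$
  rot[1] = xvzzxwwxywvy$y
  rot[2] = vzzxwwxywvy$yx
  rot[3] = zzxwwxywvy$yxv
  rot[4] = zxwwxywvy$yxvz
  rot[5] = xwwxywvy$yxvzz
  rot[6] = wwxywvy$yxvzzx
  rot[7] = wxywvy$yxvzzxw
  rot[8] = xywvy$yxvzzxww
  rot[9] = ywvy$yxvzzxwwx
  rot[10] = wvy$yxvzzxwwxy
  rot[11] = vy$yxvzzxwwxyw
  rot[12] = y$yxvzzxwwxywv
  rot[13] = $yxvzzxwwxywvy
Sorted (with $ < everything):
  sorted[0] = $yxvzzxwwxywvy
  sorted[1] = vy$yxvzzxwwxyw
  sorted[2] = vzzxwwxywvy$yx
  sorted[3] = wvy$yxvzzxwwxy
  sorted[4] = wwxywvy$yxvzzx
  sorted[5] = wxywvy$yxvzzxw
  sorted[6] = xvzzxwwxywvy$y
  sorted[7] = xwwxywvy$yxvzz
  sorted[8] = xywvy$yxvzzxww
  sorted[9] = y$yxvzzxwwxywv
  sorted[10] = ywvy$yxvzzxwwx
  sorted[11] = yxvzzxwwxywvy$
  sorted[12] = zxwwxywvy$yxvz
  sorted[13] = zzxwwxywvy$yxv
sorted[9] = y$yxvzzxwwxywv

Answer: y$yxvzzxwwxywv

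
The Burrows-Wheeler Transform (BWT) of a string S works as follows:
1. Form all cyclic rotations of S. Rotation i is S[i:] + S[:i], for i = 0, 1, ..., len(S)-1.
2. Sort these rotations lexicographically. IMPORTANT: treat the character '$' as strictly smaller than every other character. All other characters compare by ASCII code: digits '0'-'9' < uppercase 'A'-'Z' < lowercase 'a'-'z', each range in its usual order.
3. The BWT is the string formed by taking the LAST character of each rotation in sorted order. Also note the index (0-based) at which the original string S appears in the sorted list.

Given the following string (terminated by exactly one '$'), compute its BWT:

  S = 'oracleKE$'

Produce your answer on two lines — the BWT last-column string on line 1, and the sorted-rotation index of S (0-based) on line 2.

Answer: EKeralc$o
7

Derivation:
All 9 rotations (rotation i = S[i:]+S[:i]):
  rot[0] = oracleKE$
  rot[1] = racleKE$o
  rot[2] = acleKE$or
  rot[3] = cleKE$ora
  rot[4] = leKE$orac
  rot[5] = eKE$oracl
  rot[6] = KE$oracle
  rot[7] = E$oracleK
  rot[8] = $oracleKE
Sorted (with $ < everything):
  sorted[0] = $oracleKE  (last char: 'E')
  sorted[1] = E$oracleK  (last char: 'K')
  sorted[2] = KE$oracle  (last char: 'e')
  sorted[3] = acleKE$or  (last char: 'r')
  sorted[4] = cleKE$ora  (last char: 'a')
  sorted[5] = eKE$oracl  (last char: 'l')
  sorted[6] = leKE$orac  (last char: 'c')
  sorted[7] = oracleKE$  (last char: '$')
  sorted[8] = racleKE$o  (last char: 'o')
Last column: EKeralc$o
Original string S is at sorted index 7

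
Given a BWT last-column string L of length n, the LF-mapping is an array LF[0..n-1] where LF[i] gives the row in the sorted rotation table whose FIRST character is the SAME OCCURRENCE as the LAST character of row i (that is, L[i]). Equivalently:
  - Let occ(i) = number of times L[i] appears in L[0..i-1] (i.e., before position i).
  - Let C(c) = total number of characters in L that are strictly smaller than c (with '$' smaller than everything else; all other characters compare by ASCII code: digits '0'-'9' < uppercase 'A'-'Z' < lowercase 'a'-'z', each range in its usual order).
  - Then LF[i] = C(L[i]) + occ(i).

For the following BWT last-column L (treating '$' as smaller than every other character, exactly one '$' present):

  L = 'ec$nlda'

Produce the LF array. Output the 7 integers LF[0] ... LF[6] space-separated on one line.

Answer: 4 2 0 6 5 3 1

Derivation:
Char counts: '$':1, 'a':1, 'c':1, 'd':1, 'e':1, 'l':1, 'n':1
C (first-col start): C('$')=0, C('a')=1, C('c')=2, C('d')=3, C('e')=4, C('l')=5, C('n')=6
L[0]='e': occ=0, LF[0]=C('e')+0=4+0=4
L[1]='c': occ=0, LF[1]=C('c')+0=2+0=2
L[2]='$': occ=0, LF[2]=C('$')+0=0+0=0
L[3]='n': occ=0, LF[3]=C('n')+0=6+0=6
L[4]='l': occ=0, LF[4]=C('l')+0=5+0=5
L[5]='d': occ=0, LF[5]=C('d')+0=3+0=3
L[6]='a': occ=0, LF[6]=C('a')+0=1+0=1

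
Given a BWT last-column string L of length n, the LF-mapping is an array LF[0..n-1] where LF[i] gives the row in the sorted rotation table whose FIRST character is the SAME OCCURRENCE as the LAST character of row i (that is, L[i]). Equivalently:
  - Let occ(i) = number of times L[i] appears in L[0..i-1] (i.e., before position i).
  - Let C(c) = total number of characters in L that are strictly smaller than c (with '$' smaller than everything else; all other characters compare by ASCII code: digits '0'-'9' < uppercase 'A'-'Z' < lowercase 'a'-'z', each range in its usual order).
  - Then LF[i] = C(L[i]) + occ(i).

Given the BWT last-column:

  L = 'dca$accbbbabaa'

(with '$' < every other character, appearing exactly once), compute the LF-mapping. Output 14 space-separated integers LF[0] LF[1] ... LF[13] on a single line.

Char counts: '$':1, 'a':5, 'b':4, 'c':3, 'd':1
C (first-col start): C('$')=0, C('a')=1, C('b')=6, C('c')=10, C('d')=13
L[0]='d': occ=0, LF[0]=C('d')+0=13+0=13
L[1]='c': occ=0, LF[1]=C('c')+0=10+0=10
L[2]='a': occ=0, LF[2]=C('a')+0=1+0=1
L[3]='$': occ=0, LF[3]=C('$')+0=0+0=0
L[4]='a': occ=1, LF[4]=C('a')+1=1+1=2
L[5]='c': occ=1, LF[5]=C('c')+1=10+1=11
L[6]='c': occ=2, LF[6]=C('c')+2=10+2=12
L[7]='b': occ=0, LF[7]=C('b')+0=6+0=6
L[8]='b': occ=1, LF[8]=C('b')+1=6+1=7
L[9]='b': occ=2, LF[9]=C('b')+2=6+2=8
L[10]='a': occ=2, LF[10]=C('a')+2=1+2=3
L[11]='b': occ=3, LF[11]=C('b')+3=6+3=9
L[12]='a': occ=3, LF[12]=C('a')+3=1+3=4
L[13]='a': occ=4, LF[13]=C('a')+4=1+4=5

Answer: 13 10 1 0 2 11 12 6 7 8 3 9 4 5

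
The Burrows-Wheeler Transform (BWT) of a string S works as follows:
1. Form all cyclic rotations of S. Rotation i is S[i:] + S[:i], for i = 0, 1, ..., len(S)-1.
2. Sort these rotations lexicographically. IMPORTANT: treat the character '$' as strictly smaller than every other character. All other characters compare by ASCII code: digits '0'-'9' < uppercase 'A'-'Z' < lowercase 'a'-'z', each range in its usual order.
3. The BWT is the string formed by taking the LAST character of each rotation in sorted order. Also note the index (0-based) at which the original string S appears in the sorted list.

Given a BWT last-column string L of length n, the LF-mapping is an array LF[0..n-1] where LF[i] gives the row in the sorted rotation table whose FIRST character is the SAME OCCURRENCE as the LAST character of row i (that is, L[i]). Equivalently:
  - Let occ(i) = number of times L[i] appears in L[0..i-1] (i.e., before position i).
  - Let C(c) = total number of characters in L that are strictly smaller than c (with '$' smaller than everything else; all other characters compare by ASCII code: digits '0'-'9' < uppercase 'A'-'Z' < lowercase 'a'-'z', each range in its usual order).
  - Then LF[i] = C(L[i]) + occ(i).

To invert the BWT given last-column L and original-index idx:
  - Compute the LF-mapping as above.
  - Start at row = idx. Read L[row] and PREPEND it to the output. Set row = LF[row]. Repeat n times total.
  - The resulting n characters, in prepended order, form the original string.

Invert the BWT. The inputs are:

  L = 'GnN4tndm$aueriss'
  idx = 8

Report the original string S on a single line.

LF mapping: 2 9 3 1 14 10 5 8 0 4 15 6 11 7 12 13
Walk LF starting at row 8, prepending L[row]:
  step 1: row=8, L[8]='$', prepend. Next row=LF[8]=0
  step 2: row=0, L[0]='G', prepend. Next row=LF[0]=2
  step 3: row=2, L[2]='N', prepend. Next row=LF[2]=3
  step 4: row=3, L[3]='4', prepend. Next row=LF[3]=1
  step 5: row=1, L[1]='n', prepend. Next row=LF[1]=9
  step 6: row=9, L[9]='a', prepend. Next row=LF[9]=4
  step 7: row=4, L[4]='t', prepend. Next row=LF[4]=14
  step 8: row=14, L[14]='s', prepend. Next row=LF[14]=12
  step 9: row=12, L[12]='r', prepend. Next row=LF[12]=11
  step 10: row=11, L[11]='e', prepend. Next row=LF[11]=6
  step 11: row=6, L[6]='d', prepend. Next row=LF[6]=5
  step 12: row=5, L[5]='n', prepend. Next row=LF[5]=10
  step 13: row=10, L[10]='u', prepend. Next row=LF[10]=15
  step 14: row=15, L[15]='s', prepend. Next row=LF[15]=13
  step 15: row=13, L[13]='i', prepend. Next row=LF[13]=7
  step 16: row=7, L[7]='m', prepend. Next row=LF[7]=8
Reversed output: misunderstan4NG$

Answer: misunderstan4NG$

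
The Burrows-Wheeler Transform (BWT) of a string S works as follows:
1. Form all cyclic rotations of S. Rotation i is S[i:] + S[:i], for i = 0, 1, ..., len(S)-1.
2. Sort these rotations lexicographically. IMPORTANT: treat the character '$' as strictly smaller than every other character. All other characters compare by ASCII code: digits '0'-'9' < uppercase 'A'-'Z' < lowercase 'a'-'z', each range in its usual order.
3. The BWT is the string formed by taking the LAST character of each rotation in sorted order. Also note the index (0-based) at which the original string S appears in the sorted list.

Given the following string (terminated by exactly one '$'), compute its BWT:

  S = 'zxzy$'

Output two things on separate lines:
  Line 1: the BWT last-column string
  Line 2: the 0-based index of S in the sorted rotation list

All 5 rotations (rotation i = S[i:]+S[:i]):
  rot[0] = zxzy$
  rot[1] = xzy$z
  rot[2] = zy$zx
  rot[3] = y$zxz
  rot[4] = $zxzy
Sorted (with $ < everything):
  sorted[0] = $zxzy  (last char: 'y')
  sorted[1] = xzy$z  (last char: 'z')
  sorted[2] = y$zxz  (last char: 'z')
  sorted[3] = zxzy$  (last char: '$')
  sorted[4] = zy$zx  (last char: 'x')
Last column: yzz$x
Original string S is at sorted index 3

Answer: yzz$x
3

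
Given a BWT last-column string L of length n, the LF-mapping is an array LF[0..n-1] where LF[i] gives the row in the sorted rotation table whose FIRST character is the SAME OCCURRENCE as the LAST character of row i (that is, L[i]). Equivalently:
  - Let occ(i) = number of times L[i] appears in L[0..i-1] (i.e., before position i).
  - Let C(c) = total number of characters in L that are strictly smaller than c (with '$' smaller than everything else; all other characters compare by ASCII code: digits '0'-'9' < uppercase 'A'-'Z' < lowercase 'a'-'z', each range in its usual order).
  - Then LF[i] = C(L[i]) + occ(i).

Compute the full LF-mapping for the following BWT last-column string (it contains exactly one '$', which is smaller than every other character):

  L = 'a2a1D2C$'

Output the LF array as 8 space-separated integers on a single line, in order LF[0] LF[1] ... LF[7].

Answer: 6 2 7 1 5 3 4 0

Derivation:
Char counts: '$':1, '1':1, '2':2, 'C':1, 'D':1, 'a':2
C (first-col start): C('$')=0, C('1')=1, C('2')=2, C('C')=4, C('D')=5, C('a')=6
L[0]='a': occ=0, LF[0]=C('a')+0=6+0=6
L[1]='2': occ=0, LF[1]=C('2')+0=2+0=2
L[2]='a': occ=1, LF[2]=C('a')+1=6+1=7
L[3]='1': occ=0, LF[3]=C('1')+0=1+0=1
L[4]='D': occ=0, LF[4]=C('D')+0=5+0=5
L[5]='2': occ=1, LF[5]=C('2')+1=2+1=3
L[6]='C': occ=0, LF[6]=C('C')+0=4+0=4
L[7]='$': occ=0, LF[7]=C('$')+0=0+0=0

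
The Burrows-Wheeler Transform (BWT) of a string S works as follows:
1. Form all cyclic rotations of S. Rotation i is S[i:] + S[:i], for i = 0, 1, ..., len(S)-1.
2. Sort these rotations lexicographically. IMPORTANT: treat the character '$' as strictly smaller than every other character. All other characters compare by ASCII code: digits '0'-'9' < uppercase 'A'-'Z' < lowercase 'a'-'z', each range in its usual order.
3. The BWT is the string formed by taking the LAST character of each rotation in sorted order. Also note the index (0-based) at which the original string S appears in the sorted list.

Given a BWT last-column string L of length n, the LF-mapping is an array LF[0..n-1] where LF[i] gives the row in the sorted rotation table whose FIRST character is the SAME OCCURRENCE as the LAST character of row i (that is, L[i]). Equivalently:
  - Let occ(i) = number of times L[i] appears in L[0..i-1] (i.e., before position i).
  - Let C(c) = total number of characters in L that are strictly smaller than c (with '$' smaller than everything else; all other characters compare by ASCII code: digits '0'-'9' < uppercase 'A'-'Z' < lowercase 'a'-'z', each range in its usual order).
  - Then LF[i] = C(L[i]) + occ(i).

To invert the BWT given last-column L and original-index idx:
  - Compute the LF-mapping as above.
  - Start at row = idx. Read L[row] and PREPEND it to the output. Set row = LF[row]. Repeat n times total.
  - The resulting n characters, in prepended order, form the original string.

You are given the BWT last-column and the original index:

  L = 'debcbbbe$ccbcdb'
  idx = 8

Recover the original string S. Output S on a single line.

Answer: cccdebbbbecbbd$

Derivation:
LF mapping: 11 13 1 7 2 3 4 14 0 8 9 5 10 12 6
Walk LF starting at row 8, prepending L[row]:
  step 1: row=8, L[8]='$', prepend. Next row=LF[8]=0
  step 2: row=0, L[0]='d', prepend. Next row=LF[0]=11
  step 3: row=11, L[11]='b', prepend. Next row=LF[11]=5
  step 4: row=5, L[5]='b', prepend. Next row=LF[5]=3
  step 5: row=3, L[3]='c', prepend. Next row=LF[3]=7
  step 6: row=7, L[7]='e', prepend. Next row=LF[7]=14
  step 7: row=14, L[14]='b', prepend. Next row=LF[14]=6
  step 8: row=6, L[6]='b', prepend. Next row=LF[6]=4
  step 9: row=4, L[4]='b', prepend. Next row=LF[4]=2
  step 10: row=2, L[2]='b', prepend. Next row=LF[2]=1
  step 11: row=1, L[1]='e', prepend. Next row=LF[1]=13
  step 12: row=13, L[13]='d', prepend. Next row=LF[13]=12
  step 13: row=12, L[12]='c', prepend. Next row=LF[12]=10
  step 14: row=10, L[10]='c', prepend. Next row=LF[10]=9
  step 15: row=9, L[9]='c', prepend. Next row=LF[9]=8
Reversed output: cccdebbbbecbbd$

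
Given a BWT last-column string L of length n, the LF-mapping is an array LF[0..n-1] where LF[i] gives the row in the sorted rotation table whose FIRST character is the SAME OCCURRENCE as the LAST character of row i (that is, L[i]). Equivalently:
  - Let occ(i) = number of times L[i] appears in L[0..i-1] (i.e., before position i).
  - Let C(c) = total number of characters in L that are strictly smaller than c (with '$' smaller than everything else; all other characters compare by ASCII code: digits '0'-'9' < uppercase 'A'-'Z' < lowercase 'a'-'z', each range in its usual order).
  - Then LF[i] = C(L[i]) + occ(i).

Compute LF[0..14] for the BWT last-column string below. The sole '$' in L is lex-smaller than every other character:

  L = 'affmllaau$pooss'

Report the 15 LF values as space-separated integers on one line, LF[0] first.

Answer: 1 4 5 8 6 7 2 3 14 0 11 9 10 12 13

Derivation:
Char counts: '$':1, 'a':3, 'f':2, 'l':2, 'm':1, 'o':2, 'p':1, 's':2, 'u':1
C (first-col start): C('$')=0, C('a')=1, C('f')=4, C('l')=6, C('m')=8, C('o')=9, C('p')=11, C('s')=12, C('u')=14
L[0]='a': occ=0, LF[0]=C('a')+0=1+0=1
L[1]='f': occ=0, LF[1]=C('f')+0=4+0=4
L[2]='f': occ=1, LF[2]=C('f')+1=4+1=5
L[3]='m': occ=0, LF[3]=C('m')+0=8+0=8
L[4]='l': occ=0, LF[4]=C('l')+0=6+0=6
L[5]='l': occ=1, LF[5]=C('l')+1=6+1=7
L[6]='a': occ=1, LF[6]=C('a')+1=1+1=2
L[7]='a': occ=2, LF[7]=C('a')+2=1+2=3
L[8]='u': occ=0, LF[8]=C('u')+0=14+0=14
L[9]='$': occ=0, LF[9]=C('$')+0=0+0=0
L[10]='p': occ=0, LF[10]=C('p')+0=11+0=11
L[11]='o': occ=0, LF[11]=C('o')+0=9+0=9
L[12]='o': occ=1, LF[12]=C('o')+1=9+1=10
L[13]='s': occ=0, LF[13]=C('s')+0=12+0=12
L[14]='s': occ=1, LF[14]=C('s')+1=12+1=13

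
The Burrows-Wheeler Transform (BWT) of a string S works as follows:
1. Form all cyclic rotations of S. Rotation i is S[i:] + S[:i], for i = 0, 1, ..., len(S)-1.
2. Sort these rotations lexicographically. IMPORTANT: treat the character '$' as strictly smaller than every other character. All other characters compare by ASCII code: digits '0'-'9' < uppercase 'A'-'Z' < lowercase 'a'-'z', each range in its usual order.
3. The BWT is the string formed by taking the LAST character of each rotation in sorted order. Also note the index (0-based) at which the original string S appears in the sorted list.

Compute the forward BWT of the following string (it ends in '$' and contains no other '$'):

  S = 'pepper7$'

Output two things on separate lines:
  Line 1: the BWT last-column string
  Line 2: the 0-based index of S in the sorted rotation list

All 8 rotations (rotation i = S[i:]+S[:i]):
  rot[0] = pepper7$
  rot[1] = epper7$p
  rot[2] = pper7$pe
  rot[3] = per7$pep
  rot[4] = er7$pepp
  rot[5] = r7$peppe
  rot[6] = 7$pepper
  rot[7] = $pepper7
Sorted (with $ < everything):
  sorted[0] = $pepper7  (last char: '7')
  sorted[1] = 7$pepper  (last char: 'r')
  sorted[2] = epper7$p  (last char: 'p')
  sorted[3] = er7$pepp  (last char: 'p')
  sorted[4] = pepper7$  (last char: '$')
  sorted[5] = per7$pep  (last char: 'p')
  sorted[6] = pper7$pe  (last char: 'e')
  sorted[7] = r7$peppe  (last char: 'e')
Last column: 7rpp$pee
Original string S is at sorted index 4

Answer: 7rpp$pee
4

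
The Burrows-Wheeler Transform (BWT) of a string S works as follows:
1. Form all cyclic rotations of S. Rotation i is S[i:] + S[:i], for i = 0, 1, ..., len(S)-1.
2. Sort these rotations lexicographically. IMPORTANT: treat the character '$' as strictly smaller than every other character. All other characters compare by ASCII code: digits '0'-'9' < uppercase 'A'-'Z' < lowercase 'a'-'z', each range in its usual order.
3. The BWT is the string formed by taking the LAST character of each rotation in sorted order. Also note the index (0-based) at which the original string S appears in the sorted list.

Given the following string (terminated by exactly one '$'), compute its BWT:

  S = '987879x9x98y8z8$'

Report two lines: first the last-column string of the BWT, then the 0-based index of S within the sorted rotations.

Answer: 888z979y$xx79988
8

Derivation:
All 16 rotations (rotation i = S[i:]+S[:i]):
  rot[0] = 987879x9x98y8z8$
  rot[1] = 87879x9x98y8z8$9
  rot[2] = 7879x9x98y8z8$98
  rot[3] = 879x9x98y8z8$987
  rot[4] = 79x9x98y8z8$9878
  rot[5] = 9x9x98y8z8$98787
  rot[6] = x9x98y8z8$987879
  rot[7] = 9x98y8z8$987879x
  rot[8] = x98y8z8$987879x9
  rot[9] = 98y8z8$987879x9x
  rot[10] = 8y8z8$987879x9x9
  rot[11] = y8z8$987879x9x98
  rot[12] = 8z8$987879x9x98y
  rot[13] = z8$987879x9x98y8
  rot[14] = 8$987879x9x98y8z
  rot[15] = $987879x9x98y8z8
Sorted (with $ < everything):
  sorted[0] = $987879x9x98y8z8  (last char: '8')
  sorted[1] = 7879x9x98y8z8$98  (last char: '8')
  sorted[2] = 79x9x98y8z8$9878  (last char: '8')
  sorted[3] = 8$987879x9x98y8z  (last char: 'z')
  sorted[4] = 87879x9x98y8z8$9  (last char: '9')
  sorted[5] = 879x9x98y8z8$987  (last char: '7')
  sorted[6] = 8y8z8$987879x9x9  (last char: '9')
  sorted[7] = 8z8$987879x9x98y  (last char: 'y')
  sorted[8] = 987879x9x98y8z8$  (last char: '$')
  sorted[9] = 98y8z8$987879x9x  (last char: 'x')
  sorted[10] = 9x98y8z8$987879x  (last char: 'x')
  sorted[11] = 9x9x98y8z8$98787  (last char: '7')
  sorted[12] = x98y8z8$987879x9  (last char: '9')
  sorted[13] = x9x98y8z8$987879  (last char: '9')
  sorted[14] = y8z8$987879x9x98  (last char: '8')
  sorted[15] = z8$987879x9x98y8  (last char: '8')
Last column: 888z979y$xx79988
Original string S is at sorted index 8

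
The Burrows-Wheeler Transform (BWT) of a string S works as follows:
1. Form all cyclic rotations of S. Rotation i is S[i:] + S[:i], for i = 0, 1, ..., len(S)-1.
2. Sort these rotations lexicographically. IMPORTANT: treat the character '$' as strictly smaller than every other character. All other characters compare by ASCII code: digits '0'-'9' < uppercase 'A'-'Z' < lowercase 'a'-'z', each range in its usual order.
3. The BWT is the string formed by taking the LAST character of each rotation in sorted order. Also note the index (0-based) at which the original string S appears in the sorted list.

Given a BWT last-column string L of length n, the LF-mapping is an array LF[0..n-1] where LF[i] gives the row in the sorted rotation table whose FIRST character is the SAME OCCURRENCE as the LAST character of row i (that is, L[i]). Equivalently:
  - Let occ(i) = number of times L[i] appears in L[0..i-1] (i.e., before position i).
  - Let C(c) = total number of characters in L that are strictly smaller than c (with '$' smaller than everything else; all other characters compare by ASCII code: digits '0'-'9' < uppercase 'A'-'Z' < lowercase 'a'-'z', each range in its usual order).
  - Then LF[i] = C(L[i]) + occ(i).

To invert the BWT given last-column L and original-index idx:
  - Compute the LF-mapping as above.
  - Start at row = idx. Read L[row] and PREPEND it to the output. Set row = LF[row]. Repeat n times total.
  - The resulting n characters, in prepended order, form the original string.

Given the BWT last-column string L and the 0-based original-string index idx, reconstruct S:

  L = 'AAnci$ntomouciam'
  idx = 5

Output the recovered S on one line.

Answer: communicationAA$

Derivation:
LF mapping: 1 2 10 4 6 0 11 14 12 8 13 15 5 7 3 9
Walk LF starting at row 5, prepending L[row]:
  step 1: row=5, L[5]='$', prepend. Next row=LF[5]=0
  step 2: row=0, L[0]='A', prepend. Next row=LF[0]=1
  step 3: row=1, L[1]='A', prepend. Next row=LF[1]=2
  step 4: row=2, L[2]='n', prepend. Next row=LF[2]=10
  step 5: row=10, L[10]='o', prepend. Next row=LF[10]=13
  step 6: row=13, L[13]='i', prepend. Next row=LF[13]=7
  step 7: row=7, L[7]='t', prepend. Next row=LF[7]=14
  step 8: row=14, L[14]='a', prepend. Next row=LF[14]=3
  step 9: row=3, L[3]='c', prepend. Next row=LF[3]=4
  step 10: row=4, L[4]='i', prepend. Next row=LF[4]=6
  step 11: row=6, L[6]='n', prepend. Next row=LF[6]=11
  step 12: row=11, L[11]='u', prepend. Next row=LF[11]=15
  step 13: row=15, L[15]='m', prepend. Next row=LF[15]=9
  step 14: row=9, L[9]='m', prepend. Next row=LF[9]=8
  step 15: row=8, L[8]='o', prepend. Next row=LF[8]=12
  step 16: row=12, L[12]='c', prepend. Next row=LF[12]=5
Reversed output: communicationAA$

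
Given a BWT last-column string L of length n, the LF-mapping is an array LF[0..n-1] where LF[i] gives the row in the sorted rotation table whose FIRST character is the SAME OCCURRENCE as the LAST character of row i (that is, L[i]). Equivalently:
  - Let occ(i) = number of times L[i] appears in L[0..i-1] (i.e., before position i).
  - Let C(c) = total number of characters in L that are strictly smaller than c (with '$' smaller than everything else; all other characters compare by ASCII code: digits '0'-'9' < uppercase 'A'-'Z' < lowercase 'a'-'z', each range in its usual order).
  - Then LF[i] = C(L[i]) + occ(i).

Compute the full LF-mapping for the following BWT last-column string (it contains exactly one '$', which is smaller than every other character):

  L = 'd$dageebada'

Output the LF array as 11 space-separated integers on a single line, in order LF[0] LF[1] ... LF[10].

Char counts: '$':1, 'a':3, 'b':1, 'd':3, 'e':2, 'g':1
C (first-col start): C('$')=0, C('a')=1, C('b')=4, C('d')=5, C('e')=8, C('g')=10
L[0]='d': occ=0, LF[0]=C('d')+0=5+0=5
L[1]='$': occ=0, LF[1]=C('$')+0=0+0=0
L[2]='d': occ=1, LF[2]=C('d')+1=5+1=6
L[3]='a': occ=0, LF[3]=C('a')+0=1+0=1
L[4]='g': occ=0, LF[4]=C('g')+0=10+0=10
L[5]='e': occ=0, LF[5]=C('e')+0=8+0=8
L[6]='e': occ=1, LF[6]=C('e')+1=8+1=9
L[7]='b': occ=0, LF[7]=C('b')+0=4+0=4
L[8]='a': occ=1, LF[8]=C('a')+1=1+1=2
L[9]='d': occ=2, LF[9]=C('d')+2=5+2=7
L[10]='a': occ=2, LF[10]=C('a')+2=1+2=3

Answer: 5 0 6 1 10 8 9 4 2 7 3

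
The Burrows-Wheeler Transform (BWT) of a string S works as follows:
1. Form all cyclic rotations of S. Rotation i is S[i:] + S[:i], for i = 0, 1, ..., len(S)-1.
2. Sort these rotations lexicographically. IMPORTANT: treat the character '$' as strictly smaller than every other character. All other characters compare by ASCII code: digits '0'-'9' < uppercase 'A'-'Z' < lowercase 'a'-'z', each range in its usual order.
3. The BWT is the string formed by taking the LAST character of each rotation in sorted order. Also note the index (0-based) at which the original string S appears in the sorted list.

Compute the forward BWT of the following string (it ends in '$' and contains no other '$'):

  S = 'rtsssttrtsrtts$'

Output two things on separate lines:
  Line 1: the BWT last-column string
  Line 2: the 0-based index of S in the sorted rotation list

Answer: st$stttssttrrsr
2

Derivation:
All 15 rotations (rotation i = S[i:]+S[:i]):
  rot[0] = rtsssttrtsrtts$
  rot[1] = tsssttrtsrtts$r
  rot[2] = sssttrtsrtts$rt
  rot[3] = ssttrtsrtts$rts
  rot[4] = sttrtsrtts$rtss
  rot[5] = ttrtsrtts$rtsss
  rot[6] = trtsrtts$rtssst
  rot[7] = rtsrtts$rtssstt
  rot[8] = tsrtts$rtsssttr
  rot[9] = srtts$rtsssttrt
  rot[10] = rtts$rtsssttrts
  rot[11] = tts$rtsssttrtsr
  rot[12] = ts$rtsssttrtsrt
  rot[13] = s$rtsssttrtsrtt
  rot[14] = $rtsssttrtsrtts
Sorted (with $ < everything):
  sorted[0] = $rtsssttrtsrtts  (last char: 's')
  sorted[1] = rtsrtts$rtssstt  (last char: 't')
  sorted[2] = rtsssttrtsrtts$  (last char: '$')
  sorted[3] = rtts$rtsssttrts  (last char: 's')
  sorted[4] = s$rtsssttrtsrtt  (last char: 't')
  sorted[5] = srtts$rtsssttrt  (last char: 't')
  sorted[6] = sssttrtsrtts$rt  (last char: 't')
  sorted[7] = ssttrtsrtts$rts  (last char: 's')
  sorted[8] = sttrtsrtts$rtss  (last char: 's')
  sorted[9] = trtsrtts$rtssst  (last char: 't')
  sorted[10] = ts$rtsssttrtsrt  (last char: 't')
  sorted[11] = tsrtts$rtsssttr  (last char: 'r')
  sorted[12] = tsssttrtsrtts$r  (last char: 'r')
  sorted[13] = ttrtsrtts$rtsss  (last char: 's')
  sorted[14] = tts$rtsssttrtsr  (last char: 'r')
Last column: st$stttssttrrsr
Original string S is at sorted index 2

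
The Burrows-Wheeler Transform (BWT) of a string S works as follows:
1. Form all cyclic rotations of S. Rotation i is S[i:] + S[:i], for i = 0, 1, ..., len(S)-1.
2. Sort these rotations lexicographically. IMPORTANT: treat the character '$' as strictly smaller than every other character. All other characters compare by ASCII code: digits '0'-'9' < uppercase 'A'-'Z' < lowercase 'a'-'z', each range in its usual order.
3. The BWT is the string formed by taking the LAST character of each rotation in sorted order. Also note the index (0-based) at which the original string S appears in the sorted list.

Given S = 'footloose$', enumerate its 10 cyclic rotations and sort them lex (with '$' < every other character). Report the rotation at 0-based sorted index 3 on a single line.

All 10 rotations (rotation i = S[i:]+S[:i]):
  rot[0] = footloose$
  rot[1] = ootloose$f
  rot[2] = otloose$fo
  rot[3] = tloose$foo
  rot[4] = loose$foot
  rot[5] = oose$footl
  rot[6] = ose$footlo
  rot[7] = se$footloo
  rot[8] = e$footloos
  rot[9] = $footloose
Sorted (with $ < everything):
  sorted[0] = $footloose
  sorted[1] = e$footloos
  sorted[2] = footloose$
  sorted[3] = loose$foot
  sorted[4] = oose$footl
  sorted[5] = ootloose$f
  sorted[6] = ose$footlo
  sorted[7] = otloose$fo
  sorted[8] = se$footloo
  sorted[9] = tloose$foo
sorted[3] = loose$foot

Answer: loose$foot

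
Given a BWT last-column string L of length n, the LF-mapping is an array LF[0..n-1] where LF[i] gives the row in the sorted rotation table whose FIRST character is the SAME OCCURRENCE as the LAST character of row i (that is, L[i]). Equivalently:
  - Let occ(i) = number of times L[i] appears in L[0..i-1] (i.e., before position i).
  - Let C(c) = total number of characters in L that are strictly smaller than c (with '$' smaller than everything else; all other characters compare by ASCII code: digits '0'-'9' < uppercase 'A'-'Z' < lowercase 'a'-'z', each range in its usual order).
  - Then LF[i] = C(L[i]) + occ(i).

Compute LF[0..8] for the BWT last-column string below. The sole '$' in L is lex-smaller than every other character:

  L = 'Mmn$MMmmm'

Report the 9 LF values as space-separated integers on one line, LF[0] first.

Answer: 1 4 8 0 2 3 5 6 7

Derivation:
Char counts: '$':1, 'M':3, 'm':4, 'n':1
C (first-col start): C('$')=0, C('M')=1, C('m')=4, C('n')=8
L[0]='M': occ=0, LF[0]=C('M')+0=1+0=1
L[1]='m': occ=0, LF[1]=C('m')+0=4+0=4
L[2]='n': occ=0, LF[2]=C('n')+0=8+0=8
L[3]='$': occ=0, LF[3]=C('$')+0=0+0=0
L[4]='M': occ=1, LF[4]=C('M')+1=1+1=2
L[5]='M': occ=2, LF[5]=C('M')+2=1+2=3
L[6]='m': occ=1, LF[6]=C('m')+1=4+1=5
L[7]='m': occ=2, LF[7]=C('m')+2=4+2=6
L[8]='m': occ=3, LF[8]=C('m')+3=4+3=7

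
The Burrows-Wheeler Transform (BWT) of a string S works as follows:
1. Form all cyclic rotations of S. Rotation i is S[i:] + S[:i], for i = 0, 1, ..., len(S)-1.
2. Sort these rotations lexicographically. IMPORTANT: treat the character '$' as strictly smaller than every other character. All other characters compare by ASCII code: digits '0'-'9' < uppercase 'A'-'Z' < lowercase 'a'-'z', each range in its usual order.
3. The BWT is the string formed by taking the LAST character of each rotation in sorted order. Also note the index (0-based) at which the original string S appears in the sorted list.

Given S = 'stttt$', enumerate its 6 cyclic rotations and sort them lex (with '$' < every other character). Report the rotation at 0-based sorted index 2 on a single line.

All 6 rotations (rotation i = S[i:]+S[:i]):
  rot[0] = stttt$
  rot[1] = tttt$s
  rot[2] = ttt$st
  rot[3] = tt$stt
  rot[4] = t$sttt
  rot[5] = $stttt
Sorted (with $ < everything):
  sorted[0] = $stttt
  sorted[1] = stttt$
  sorted[2] = t$sttt
  sorted[3] = tt$stt
  sorted[4] = ttt$st
  sorted[5] = tttt$s
sorted[2] = t$sttt

Answer: t$sttt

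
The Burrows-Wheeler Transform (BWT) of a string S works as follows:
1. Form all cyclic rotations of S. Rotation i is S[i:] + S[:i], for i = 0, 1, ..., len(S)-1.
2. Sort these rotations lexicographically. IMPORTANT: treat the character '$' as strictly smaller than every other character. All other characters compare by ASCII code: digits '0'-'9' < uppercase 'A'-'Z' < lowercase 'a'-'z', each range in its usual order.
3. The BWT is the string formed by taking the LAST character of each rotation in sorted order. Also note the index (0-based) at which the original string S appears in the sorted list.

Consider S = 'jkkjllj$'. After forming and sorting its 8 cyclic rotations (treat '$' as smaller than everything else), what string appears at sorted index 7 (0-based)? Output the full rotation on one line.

All 8 rotations (rotation i = S[i:]+S[:i]):
  rot[0] = jkkjllj$
  rot[1] = kkjllj$j
  rot[2] = kjllj$jk
  rot[3] = jllj$jkk
  rot[4] = llj$jkkj
  rot[5] = lj$jkkjl
  rot[6] = j$jkkjll
  rot[7] = $jkkjllj
Sorted (with $ < everything):
  sorted[0] = $jkkjllj
  sorted[1] = j$jkkjll
  sorted[2] = jkkjllj$
  sorted[3] = jllj$jkk
  sorted[4] = kjllj$jk
  sorted[5] = kkjllj$j
  sorted[6] = lj$jkkjl
  sorted[7] = llj$jkkj
sorted[7] = llj$jkkj

Answer: llj$jkkj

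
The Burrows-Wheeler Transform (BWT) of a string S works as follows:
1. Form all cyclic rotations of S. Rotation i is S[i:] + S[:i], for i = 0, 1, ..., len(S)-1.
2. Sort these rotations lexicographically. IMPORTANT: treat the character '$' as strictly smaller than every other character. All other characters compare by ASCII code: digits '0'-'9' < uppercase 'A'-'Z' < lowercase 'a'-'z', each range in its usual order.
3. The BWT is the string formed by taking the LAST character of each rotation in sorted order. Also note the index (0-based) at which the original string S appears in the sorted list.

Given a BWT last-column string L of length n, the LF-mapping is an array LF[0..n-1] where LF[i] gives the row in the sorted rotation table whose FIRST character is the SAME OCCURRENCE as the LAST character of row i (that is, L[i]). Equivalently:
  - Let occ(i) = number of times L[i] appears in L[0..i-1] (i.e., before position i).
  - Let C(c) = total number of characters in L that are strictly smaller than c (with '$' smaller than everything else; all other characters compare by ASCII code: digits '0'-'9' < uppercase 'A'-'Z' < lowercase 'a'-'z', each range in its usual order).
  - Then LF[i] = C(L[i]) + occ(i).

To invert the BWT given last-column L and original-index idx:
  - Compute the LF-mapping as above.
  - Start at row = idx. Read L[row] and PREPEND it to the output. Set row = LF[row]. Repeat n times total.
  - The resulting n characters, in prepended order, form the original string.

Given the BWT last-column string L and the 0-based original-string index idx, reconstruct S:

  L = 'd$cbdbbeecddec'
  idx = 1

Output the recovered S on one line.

Answer: bbceedcbcdded$

Derivation:
LF mapping: 7 0 4 1 8 2 3 11 12 5 9 10 13 6
Walk LF starting at row 1, prepending L[row]:
  step 1: row=1, L[1]='$', prepend. Next row=LF[1]=0
  step 2: row=0, L[0]='d', prepend. Next row=LF[0]=7
  step 3: row=7, L[7]='e', prepend. Next row=LF[7]=11
  step 4: row=11, L[11]='d', prepend. Next row=LF[11]=10
  step 5: row=10, L[10]='d', prepend. Next row=LF[10]=9
  step 6: row=9, L[9]='c', prepend. Next row=LF[9]=5
  step 7: row=5, L[5]='b', prepend. Next row=LF[5]=2
  step 8: row=2, L[2]='c', prepend. Next row=LF[2]=4
  step 9: row=4, L[4]='d', prepend. Next row=LF[4]=8
  step 10: row=8, L[8]='e', prepend. Next row=LF[8]=12
  step 11: row=12, L[12]='e', prepend. Next row=LF[12]=13
  step 12: row=13, L[13]='c', prepend. Next row=LF[13]=6
  step 13: row=6, L[6]='b', prepend. Next row=LF[6]=3
  step 14: row=3, L[3]='b', prepend. Next row=LF[3]=1
Reversed output: bbceedcbcdded$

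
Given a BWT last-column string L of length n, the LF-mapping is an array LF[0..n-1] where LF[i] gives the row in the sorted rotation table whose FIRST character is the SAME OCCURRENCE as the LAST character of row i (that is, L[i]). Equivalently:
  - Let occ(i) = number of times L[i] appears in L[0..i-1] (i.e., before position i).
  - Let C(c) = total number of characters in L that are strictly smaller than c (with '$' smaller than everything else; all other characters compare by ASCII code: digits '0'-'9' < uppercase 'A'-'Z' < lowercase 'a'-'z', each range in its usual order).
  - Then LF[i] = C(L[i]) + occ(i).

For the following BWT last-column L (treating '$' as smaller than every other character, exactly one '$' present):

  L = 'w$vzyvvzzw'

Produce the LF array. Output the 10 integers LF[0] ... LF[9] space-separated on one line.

Char counts: '$':1, 'v':3, 'w':2, 'y':1, 'z':3
C (first-col start): C('$')=0, C('v')=1, C('w')=4, C('y')=6, C('z')=7
L[0]='w': occ=0, LF[0]=C('w')+0=4+0=4
L[1]='$': occ=0, LF[1]=C('$')+0=0+0=0
L[2]='v': occ=0, LF[2]=C('v')+0=1+0=1
L[3]='z': occ=0, LF[3]=C('z')+0=7+0=7
L[4]='y': occ=0, LF[4]=C('y')+0=6+0=6
L[5]='v': occ=1, LF[5]=C('v')+1=1+1=2
L[6]='v': occ=2, LF[6]=C('v')+2=1+2=3
L[7]='z': occ=1, LF[7]=C('z')+1=7+1=8
L[8]='z': occ=2, LF[8]=C('z')+2=7+2=9
L[9]='w': occ=1, LF[9]=C('w')+1=4+1=5

Answer: 4 0 1 7 6 2 3 8 9 5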